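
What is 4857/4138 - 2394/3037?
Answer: 4844337/12567106 ≈ 0.38548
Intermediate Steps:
4857/4138 - 2394/3037 = 4844337/12567106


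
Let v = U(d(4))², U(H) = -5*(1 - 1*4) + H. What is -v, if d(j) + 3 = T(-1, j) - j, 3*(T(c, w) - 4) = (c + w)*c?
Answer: -121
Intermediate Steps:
T(c, w) = 4 + c*(c + w)/3 (T(c, w) = 4 + ((c + w)*c)/3 = 4 + (c*(c + w))/3 = 4 + c*(c + w)/3)
d(j) = 4/3 - 4*j/3 (d(j) = -3 + ((4 + (⅓)*(-1)² + (⅓)*(-1)*j) - j) = -3 + ((4 + (⅓)*1 - j/3) - j) = -3 + ((4 + ⅓ - j/3) - j) = -3 + ((13/3 - j/3) - j) = -3 + (13/3 - 4*j/3) = 4/3 - 4*j/3)
U(H) = 15 + H (U(H) = -5*(1 - 4) + H = -5*(-3) + H = 15 + H)
v = 121 (v = (15 + (4/3 - 4/3*4))² = (15 + (4/3 - 16/3))² = (15 - 4)² = 11² = 121)
-v = -1*121 = -121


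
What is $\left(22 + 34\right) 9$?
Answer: $504$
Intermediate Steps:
$\left(22 + 34\right) 9 = 56 \cdot 9 = 504$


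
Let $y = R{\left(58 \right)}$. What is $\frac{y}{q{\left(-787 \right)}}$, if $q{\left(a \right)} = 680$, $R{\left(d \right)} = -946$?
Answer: $- \frac{473}{340} \approx -1.3912$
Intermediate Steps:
$y = -946$
$\frac{y}{q{\left(-787 \right)}} = - \frac{946}{680} = \left(-946\right) \frac{1}{680} = - \frac{473}{340}$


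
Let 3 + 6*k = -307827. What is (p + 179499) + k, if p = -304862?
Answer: -176668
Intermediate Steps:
k = -51305 (k = -1/2 + (1/6)*(-307827) = -1/2 - 102609/2 = -51305)
(p + 179499) + k = (-304862 + 179499) - 51305 = -125363 - 51305 = -176668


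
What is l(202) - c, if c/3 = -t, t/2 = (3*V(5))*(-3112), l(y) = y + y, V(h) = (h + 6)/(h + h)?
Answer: -306068/5 ≈ -61214.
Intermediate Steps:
V(h) = (6 + h)/(2*h) (V(h) = (6 + h)/((2*h)) = (6 + h)*(1/(2*h)) = (6 + h)/(2*h))
l(y) = 2*y
t = -102696/5 (t = 2*((3*((½)*(6 + 5)/5))*(-3112)) = 2*((3*((½)*(⅕)*11))*(-3112)) = 2*((3*(11/10))*(-3112)) = 2*((33/10)*(-3112)) = 2*(-51348/5) = -102696/5 ≈ -20539.)
c = 308088/5 (c = 3*(-1*(-102696/5)) = 3*(102696/5) = 308088/5 ≈ 61618.)
l(202) - c = 2*202 - 1*308088/5 = 404 - 308088/5 = -306068/5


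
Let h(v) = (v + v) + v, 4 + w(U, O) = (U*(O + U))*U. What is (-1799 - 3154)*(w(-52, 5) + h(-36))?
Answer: 630021600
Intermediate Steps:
w(U, O) = -4 + U**2*(O + U) (w(U, O) = -4 + (U*(O + U))*U = -4 + U**2*(O + U))
h(v) = 3*v (h(v) = 2*v + v = 3*v)
(-1799 - 3154)*(w(-52, 5) + h(-36)) = (-1799 - 3154)*((-4 + (-52)**3 + 5*(-52)**2) + 3*(-36)) = -4953*((-4 - 140608 + 5*2704) - 108) = -4953*((-4 - 140608 + 13520) - 108) = -4953*(-127092 - 108) = -4953*(-127200) = 630021600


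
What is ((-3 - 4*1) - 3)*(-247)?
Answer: 2470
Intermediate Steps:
((-3 - 4*1) - 3)*(-247) = ((-3 - 4) - 3)*(-247) = (-7 - 3)*(-247) = -10*(-247) = 2470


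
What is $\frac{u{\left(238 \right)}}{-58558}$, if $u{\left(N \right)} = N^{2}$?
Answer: $- \frac{28322}{29279} \approx -0.96731$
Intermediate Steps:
$\frac{u{\left(238 \right)}}{-58558} = \frac{238^{2}}{-58558} = 56644 \left(- \frac{1}{58558}\right) = - \frac{28322}{29279}$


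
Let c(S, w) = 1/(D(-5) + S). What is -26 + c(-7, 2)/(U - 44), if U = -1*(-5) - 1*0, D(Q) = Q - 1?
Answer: -13181/507 ≈ -25.998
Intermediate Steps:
D(Q) = -1 + Q
c(S, w) = 1/(-6 + S) (c(S, w) = 1/((-1 - 5) + S) = 1/(-6 + S))
U = 5 (U = 5 + 0 = 5)
-26 + c(-7, 2)/(U - 44) = -26 + 1/((-6 - 7)*(5 - 44)) = -26 + 1/(-13*(-39)) = -26 - 1/13*(-1/39) = -26 + 1/507 = -13181/507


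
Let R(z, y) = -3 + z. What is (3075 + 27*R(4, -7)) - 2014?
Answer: 1088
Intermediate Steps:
(3075 + 27*R(4, -7)) - 2014 = (3075 + 27*(-3 + 4)) - 2014 = (3075 + 27*1) - 2014 = (3075 + 27) - 2014 = 3102 - 2014 = 1088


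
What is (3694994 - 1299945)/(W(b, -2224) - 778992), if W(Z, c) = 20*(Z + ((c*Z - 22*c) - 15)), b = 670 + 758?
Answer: -2395049/63289612 ≈ -0.037843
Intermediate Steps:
b = 1428
W(Z, c) = -300 - 440*c + 20*Z + 20*Z*c (W(Z, c) = 20*(Z + ((Z*c - 22*c) - 15)) = 20*(Z + ((-22*c + Z*c) - 15)) = 20*(Z + (-15 - 22*c + Z*c)) = 20*(-15 + Z - 22*c + Z*c) = -300 - 440*c + 20*Z + 20*Z*c)
(3694994 - 1299945)/(W(b, -2224) - 778992) = (3694994 - 1299945)/((-300 - 440*(-2224) + 20*1428 + 20*1428*(-2224)) - 778992) = 2395049/((-300 + 978560 + 28560 - 63517440) - 778992) = 2395049/(-62510620 - 778992) = 2395049/(-63289612) = 2395049*(-1/63289612) = -2395049/63289612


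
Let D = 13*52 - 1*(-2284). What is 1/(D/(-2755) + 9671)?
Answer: 551/5328129 ≈ 0.00010341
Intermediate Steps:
D = 2960 (D = 676 + 2284 = 2960)
1/(D/(-2755) + 9671) = 1/(2960/(-2755) + 9671) = 1/(2960*(-1/2755) + 9671) = 1/(-592/551 + 9671) = 1/(5328129/551) = 551/5328129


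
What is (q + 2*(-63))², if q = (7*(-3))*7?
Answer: 74529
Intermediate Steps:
q = -147 (q = -21*7 = -147)
(q + 2*(-63))² = (-147 + 2*(-63))² = (-147 - 126)² = (-273)² = 74529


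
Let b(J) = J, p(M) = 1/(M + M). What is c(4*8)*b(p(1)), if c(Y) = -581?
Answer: -581/2 ≈ -290.50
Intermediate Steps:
p(M) = 1/(2*M)
c(4*8)*b(p(1)) = -581/(2*1) = -581/2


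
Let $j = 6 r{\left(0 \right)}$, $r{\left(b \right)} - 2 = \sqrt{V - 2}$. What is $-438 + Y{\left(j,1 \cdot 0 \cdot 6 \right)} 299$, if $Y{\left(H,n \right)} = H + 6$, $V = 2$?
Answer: $4944$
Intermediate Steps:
$r{\left(b \right)} = 2$ ($r{\left(b \right)} = 2 + \sqrt{2 - 2} = 2 + \sqrt{0} = 2 + 0 = 2$)
$j = 12$ ($j = 6 \cdot 2 = 12$)
$Y{\left(H,n \right)} = 6 + H$
$-438 + Y{\left(j,1 \cdot 0 \cdot 6 \right)} 299 = -438 + \left(6 + 12\right) 299 = -438 + 18 \cdot 299 = -438 + 5382 = 4944$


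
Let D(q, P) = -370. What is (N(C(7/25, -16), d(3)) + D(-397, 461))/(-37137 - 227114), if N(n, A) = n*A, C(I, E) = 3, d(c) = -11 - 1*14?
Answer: 445/264251 ≈ 0.0016840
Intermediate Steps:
d(c) = -25 (d(c) = -11 - 14 = -25)
N(n, A) = A*n
(N(C(7/25, -16), d(3)) + D(-397, 461))/(-37137 - 227114) = (-25*3 - 370)/(-37137 - 227114) = (-75 - 370)/(-264251) = -445*(-1/264251) = 445/264251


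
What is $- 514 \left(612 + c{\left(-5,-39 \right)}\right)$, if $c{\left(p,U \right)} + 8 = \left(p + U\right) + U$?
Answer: $-267794$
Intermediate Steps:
$c{\left(p,U \right)} = -8 + p + 2 U$ ($c{\left(p,U \right)} = -8 + \left(\left(p + U\right) + U\right) = -8 + \left(\left(U + p\right) + U\right) = -8 + \left(p + 2 U\right) = -8 + p + 2 U$)
$- 514 \left(612 + c{\left(-5,-39 \right)}\right) = - 514 \left(612 - 91\right) = \left(-514\right) 521 = -267794$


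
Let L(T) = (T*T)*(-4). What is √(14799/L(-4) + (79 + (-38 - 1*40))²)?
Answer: I*√14735/8 ≈ 15.173*I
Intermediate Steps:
L(T) = -4*T² (L(T) = T²*(-4) = -4*T²)
√(14799/L(-4) + (79 + (-38 - 1*40))²) = √(14799/((-4*(-4)²)) + (79 + (-38 - 1*40))²) = √(14799/((-4*16)) + (79 + (-38 - 40))²) = √(14799/(-64) + (79 - 78)²) = √(14799*(-1/64) + 1²) = √(-14799/64 + 1) = √(-14735/64) = I*√14735/8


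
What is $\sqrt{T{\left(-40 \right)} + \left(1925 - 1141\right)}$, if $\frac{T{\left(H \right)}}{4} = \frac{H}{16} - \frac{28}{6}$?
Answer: $\frac{\sqrt{6798}}{3} \approx 27.483$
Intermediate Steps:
$T{\left(H \right)} = - \frac{56}{3} + \frac{H}{4}$ ($T{\left(H \right)} = 4 \left(\frac{H}{16} - \frac{28}{6}\right) = 4 \left(H \frac{1}{16} - \frac{14}{3}\right) = 4 \left(\frac{H}{16} - \frac{14}{3}\right) = 4 \left(- \frac{14}{3} + \frac{H}{16}\right) = - \frac{56}{3} + \frac{H}{4}$)
$\sqrt{T{\left(-40 \right)} + \left(1925 - 1141\right)} = \sqrt{\left(- \frac{56}{3} + \frac{1}{4} \left(-40\right)\right) + \left(1925 - 1141\right)} = \sqrt{\left(- \frac{56}{3} - 10\right) + \left(1925 - 1141\right)} = \sqrt{- \frac{86}{3} + 784} = \sqrt{\frac{2266}{3}} = \frac{\sqrt{6798}}{3}$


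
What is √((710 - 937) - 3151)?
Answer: I*√3378 ≈ 58.121*I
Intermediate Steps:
√((710 - 937) - 3151) = √(-227 - 3151) = √(-3378) = I*√3378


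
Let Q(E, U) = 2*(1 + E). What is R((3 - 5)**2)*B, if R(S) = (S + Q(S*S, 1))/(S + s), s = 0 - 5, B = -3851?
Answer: 146338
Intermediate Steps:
Q(E, U) = 2 + 2*E
s = -5
R(S) = (2 + S + 2*S**2)/(-5 + S) (R(S) = (S + (2 + 2*(S*S)))/(S - 5) = (S + (2 + 2*S**2))/(-5 + S) = (2 + S + 2*S**2)/(-5 + S))
R((3 - 5)**2)*B = ((2 + (3 - 5)**2 + 2*((3 - 5)**2)**2)/(-5 + (3 - 5)**2))*(-3851) = ((2 + (-2)**2 + 2*((-2)**2)**2)/(-5 + (-2)**2))*(-3851) = ((2 + 4 + 2*4**2)/(-5 + 4))*(-3851) = ((2 + 4 + 2*16)/(-1))*(-3851) = -(2 + 4 + 32)*(-3851) = -1*38*(-3851) = -38*(-3851) = 146338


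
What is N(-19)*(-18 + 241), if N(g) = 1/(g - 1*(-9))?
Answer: -223/10 ≈ -22.300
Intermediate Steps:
N(g) = 1/(9 + g) (N(g) = 1/(g + 9) = 1/(9 + g))
N(-19)*(-18 + 241) = (-18 + 241)/(9 - 19) = 223/(-10) = -⅒*223 = -223/10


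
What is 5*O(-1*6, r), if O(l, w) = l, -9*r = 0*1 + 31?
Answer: -30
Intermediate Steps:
r = -31/9 (r = -(0*1 + 31)/9 = -(0 + 31)/9 = -1/9*31 = -31/9 ≈ -3.4444)
5*O(-1*6, r) = 5*(-1*6) = 5*(-6) = -30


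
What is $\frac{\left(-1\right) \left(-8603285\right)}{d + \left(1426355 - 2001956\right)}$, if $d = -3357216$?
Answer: $- \frac{8603285}{3932817} \approx -2.1876$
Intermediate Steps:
$\frac{\left(-1\right) \left(-8603285\right)}{d + \left(1426355 - 2001956\right)} = \frac{\left(-1\right) \left(-8603285\right)}{-3357216 + \left(1426355 - 2001956\right)} = \frac{8603285}{-3357216 - 575601} = \frac{8603285}{-3932817} = 8603285 \left(- \frac{1}{3932817}\right) = - \frac{8603285}{3932817}$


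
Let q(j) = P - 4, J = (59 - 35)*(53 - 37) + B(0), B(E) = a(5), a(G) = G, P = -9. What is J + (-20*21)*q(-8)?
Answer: 5849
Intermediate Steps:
B(E) = 5
J = 389 (J = (59 - 35)*(53 - 37) + 5 = 24*16 + 5 = 384 + 5 = 389)
q(j) = -13 (q(j) = -9 - 4 = -13)
J + (-20*21)*q(-8) = 389 - 20*21*(-13) = 389 - 420*(-13) = 389 + 5460 = 5849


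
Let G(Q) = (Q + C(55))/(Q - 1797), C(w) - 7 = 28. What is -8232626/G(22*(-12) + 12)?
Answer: -16868650674/217 ≈ -7.7736e+7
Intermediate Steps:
C(w) = 35 (C(w) = 7 + 28 = 35)
G(Q) = (35 + Q)/(-1797 + Q) (G(Q) = (Q + 35)/(Q - 1797) = (35 + Q)/(-1797 + Q))
-8232626/G(22*(-12) + 12) = -8232626*(-1797 + (22*(-12) + 12))/(35 + (22*(-12) + 12)) = -8232626*(-1797 + (-264 + 12))/(35 + (-264 + 12)) = -8232626*(-1797 - 252)/(35 - 252) = -8232626/(-217/(-2049)) = -8232626/((-1/2049*(-217))) = -8232626/217/2049 = -8232626*2049/217 = -16868650674/217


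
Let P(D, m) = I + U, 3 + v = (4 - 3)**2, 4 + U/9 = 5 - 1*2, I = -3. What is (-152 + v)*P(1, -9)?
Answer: 1848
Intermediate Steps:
U = -9 (U = -36 + 9*(5 - 1*2) = -36 + 9*(5 - 2) = -36 + 9*3 = -36 + 27 = -9)
v = -2 (v = -3 + (4 - 3)**2 = -3 + 1**2 = -3 + 1 = -2)
P(D, m) = -12 (P(D, m) = -3 - 9 = -12)
(-152 + v)*P(1, -9) = (-152 - 2)*(-12) = -154*(-12) = 1848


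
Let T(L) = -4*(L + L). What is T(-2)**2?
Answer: 256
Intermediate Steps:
T(L) = -8*L
T(-2)**2 = (-8*(-2))**2 = 16**2 = 256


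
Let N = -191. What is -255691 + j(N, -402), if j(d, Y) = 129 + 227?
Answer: -255335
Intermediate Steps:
j(d, Y) = 356
-255691 + j(N, -402) = -255691 + 356 = -255335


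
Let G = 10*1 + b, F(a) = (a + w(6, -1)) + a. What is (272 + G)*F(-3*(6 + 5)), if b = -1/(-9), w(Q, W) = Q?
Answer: -50780/3 ≈ -16927.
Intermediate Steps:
b = 1/9 (b = -1*(-1/9) = 1/9 ≈ 0.11111)
F(a) = 6 + 2*a (F(a) = (a + 6) + a = (6 + a) + a = 6 + 2*a)
G = 91/9 (G = 10*1 + 1/9 = 10 + 1/9 = 91/9 ≈ 10.111)
(272 + G)*F(-3*(6 + 5)) = (272 + 91/9)*(6 + 2*(-3*(6 + 5))) = 2539*(6 + 2*(-3*11))/9 = 2539*(6 + 2*(-33))/9 = 2539*(6 - 66)/9 = (2539/9)*(-60) = -50780/3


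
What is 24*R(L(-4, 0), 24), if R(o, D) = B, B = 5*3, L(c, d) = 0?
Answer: 360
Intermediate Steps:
B = 15
R(o, D) = 15
24*R(L(-4, 0), 24) = 24*15 = 360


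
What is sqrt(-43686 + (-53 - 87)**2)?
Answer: I*sqrt(24086) ≈ 155.2*I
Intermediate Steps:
sqrt(-43686 + (-53 - 87)**2) = sqrt(-43686 + (-140)**2) = sqrt(-43686 + 19600) = sqrt(-24086) = I*sqrt(24086)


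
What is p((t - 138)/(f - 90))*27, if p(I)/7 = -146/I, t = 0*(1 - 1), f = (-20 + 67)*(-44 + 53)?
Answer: 1531467/23 ≈ 66586.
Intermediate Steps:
f = 423 (f = 47*9 = 423)
t = 0 (t = 0*0 = 0)
p(I) = -1022/I (p(I) = 7*(-146/I) = -1022/I)
p((t - 138)/(f - 90))*27 = -1022*(423 - 90)/(0 - 138)*27 = -1022/((-138/333))*27 = -1022/((-138*1/333))*27 = -1022/(-46/111)*27 = -1022*(-111/46)*27 = (56721/23)*27 = 1531467/23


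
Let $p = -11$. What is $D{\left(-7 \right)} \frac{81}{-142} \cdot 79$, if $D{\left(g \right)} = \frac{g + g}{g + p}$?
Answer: $- \frac{4977}{142} \approx -35.049$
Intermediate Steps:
$D{\left(g \right)} = \frac{2 g}{-11 + g}$ ($D{\left(g \right)} = \frac{g + g}{g - 11} = \frac{2 g}{-11 + g}$)
$D{\left(-7 \right)} \frac{81}{-142} \cdot 79 = 2 \left(-7\right) \frac{1}{-11 - 7} \frac{81}{-142} \cdot 79 = 2 \left(-7\right) \frac{1}{-18} \cdot 81 \left(- \frac{1}{142}\right) 79 = 2 \left(-7\right) \left(- \frac{1}{18}\right) \left(- \frac{81}{142}\right) 79 = \frac{7}{9} \left(- \frac{81}{142}\right) 79 = \left(- \frac{63}{142}\right) 79 = - \frac{4977}{142}$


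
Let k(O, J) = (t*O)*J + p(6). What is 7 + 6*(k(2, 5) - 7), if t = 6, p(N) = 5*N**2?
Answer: 1405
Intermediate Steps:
k(O, J) = 180 + 6*J*O (k(O, J) = (6*O)*J + 5*6**2 = 6*J*O + 5*36 = 6*J*O + 180 = 180 + 6*J*O)
7 + 6*(k(2, 5) - 7) = 7 + 6*((180 + 6*5*2) - 7) = 7 + 6*((180 + 60) - 7) = 7 + 6*(240 - 7) = 7 + 6*233 = 7 + 1398 = 1405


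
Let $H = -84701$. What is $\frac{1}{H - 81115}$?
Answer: $- \frac{1}{165816} \approx -6.0308 \cdot 10^{-6}$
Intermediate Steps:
$\frac{1}{H - 81115} = \frac{1}{-84701 - 81115} = \frac{1}{-165816} = - \frac{1}{165816}$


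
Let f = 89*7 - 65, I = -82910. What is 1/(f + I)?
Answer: -1/82352 ≈ -1.2143e-5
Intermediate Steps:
f = 558 (f = 623 - 65 = 558)
1/(f + I) = 1/(558 - 82910) = 1/(-82352) = -1/82352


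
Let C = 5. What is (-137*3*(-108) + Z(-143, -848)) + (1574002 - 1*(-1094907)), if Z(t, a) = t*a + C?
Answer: 2834566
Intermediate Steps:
Z(t, a) = 5 + a*t (Z(t, a) = t*a + 5 = a*t + 5 = 5 + a*t)
(-137*3*(-108) + Z(-143, -848)) + (1574002 - 1*(-1094907)) = (-137*3*(-108) + (5 - 848*(-143))) + (1574002 - 1*(-1094907)) = (-411*(-108) + (5 + 121264)) + (1574002 + 1094907) = (44388 + 121269) + 2668909 = 165657 + 2668909 = 2834566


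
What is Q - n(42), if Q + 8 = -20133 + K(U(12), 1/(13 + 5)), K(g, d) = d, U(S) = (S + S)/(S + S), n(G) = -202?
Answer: -358901/18 ≈ -19939.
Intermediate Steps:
U(S) = 1 (U(S) = (2*S)/((2*S)) = (2*S)*(1/(2*S)) = 1)
Q = -362537/18 (Q = -8 + (-20133 + 1/(13 + 5)) = -8 + (-20133 + 1/18) = -8 - 362393/18 = -362537/18 ≈ -20141.)
Q - n(42) = -362537/18 - 1*(-202) = -362537/18 + 202 = -358901/18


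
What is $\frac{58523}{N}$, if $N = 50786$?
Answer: $\frac{58523}{50786} \approx 1.1523$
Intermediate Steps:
$\frac{58523}{N} = \frac{58523}{50786}$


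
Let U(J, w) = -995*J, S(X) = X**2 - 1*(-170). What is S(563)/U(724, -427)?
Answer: -317139/720380 ≈ -0.44024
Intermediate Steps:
S(X) = 170 + X**2 (S(X) = X**2 + 170 = 170 + X**2)
S(563)/U(724, -427) = (170 + 563**2)/((-995*724)) = (170 + 316969)/(-720380) = 317139*(-1/720380) = -317139/720380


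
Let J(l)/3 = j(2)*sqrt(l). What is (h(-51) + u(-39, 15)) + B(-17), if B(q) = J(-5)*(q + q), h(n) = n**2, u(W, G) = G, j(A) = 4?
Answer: 2616 - 408*I*sqrt(5) ≈ 2616.0 - 912.32*I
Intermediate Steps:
J(l) = 12*sqrt(l) (J(l) = 3*(4*sqrt(l)) = 12*sqrt(l))
B(q) = 24*I*q*sqrt(5) (B(q) = (12*sqrt(-5))*(q + q) = (12*(I*sqrt(5)))*(2*q) = (12*I*sqrt(5))*(2*q) = 24*I*q*sqrt(5))
(h(-51) + u(-39, 15)) + B(-17) = ((-51)**2 + 15) + 24*I*(-17)*sqrt(5) = (2601 + 15) - 408*I*sqrt(5) = 2616 - 408*I*sqrt(5)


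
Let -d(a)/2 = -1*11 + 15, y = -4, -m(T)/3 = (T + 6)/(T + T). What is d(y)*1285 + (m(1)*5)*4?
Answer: -10490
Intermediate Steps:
m(T) = -3*(6 + T)/(2*T) (m(T) = -3*(T + 6)/(T + T) = -3*(6 + T)/(2*T))
d(a) = -8 (d(a) = -2*(-1*11 + 15) = -2*(-11 + 15) = -2*4 = -8)
d(y)*1285 + (m(1)*5)*4 = -8*1285 + ((-3/2 - 9/1)*5)*4 = -10280 + ((-3/2 - 9*1)*5)*4 = -10280 + ((-3/2 - 9)*5)*4 = -10280 - 21/2*5*4 = -10280 - 105/2*4 = -10280 - 210 = -10490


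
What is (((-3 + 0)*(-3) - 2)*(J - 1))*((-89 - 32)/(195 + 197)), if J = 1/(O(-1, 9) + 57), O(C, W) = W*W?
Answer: 16577/7728 ≈ 2.1451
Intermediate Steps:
O(C, W) = W²
J = 1/138 (J = 1/(9² + 57) = 1/(81 + 57) = 1/138 ≈ 0.0072464)
(((-3 + 0)*(-3) - 2)*(J - 1))*((-89 - 32)/(195 + 197)) = (((-3 + 0)*(-3) - 2)*(1/138 - 1))*((-89 - 32)/(195 + 197)) = ((-3*(-3) - 2)*(-137/138))*(-121/392) = ((9 - 2)*(-137/138))*(-121*1/392) = (7*(-137/138))*(-121/392) = -959/138*(-121/392) = 16577/7728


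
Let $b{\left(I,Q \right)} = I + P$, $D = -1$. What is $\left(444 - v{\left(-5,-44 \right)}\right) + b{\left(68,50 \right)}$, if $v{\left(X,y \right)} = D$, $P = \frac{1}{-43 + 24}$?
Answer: $\frac{9746}{19} \approx 512.95$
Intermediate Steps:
$P = - \frac{1}{19}$ ($P = \frac{1}{-19} = - \frac{1}{19} \approx -0.052632$)
$v{\left(X,y \right)} = -1$
$b{\left(I,Q \right)} = - \frac{1}{19} + I$ ($b{\left(I,Q \right)} = I - \frac{1}{19} = - \frac{1}{19} + I$)
$\left(444 - v{\left(-5,-44 \right)}\right) + b{\left(68,50 \right)} = \left(444 - -1\right) + \left(- \frac{1}{19} + 68\right) = \left(444 + 1\right) + \frac{1291}{19} = 445 + \frac{1291}{19} = \frac{9746}{19}$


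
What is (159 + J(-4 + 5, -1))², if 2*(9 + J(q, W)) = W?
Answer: 89401/4 ≈ 22350.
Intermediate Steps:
J(q, W) = -9 + W/2
(159 + J(-4 + 5, -1))² = (159 + (-9 + (½)*(-1)))² = (159 + (-9 - ½))² = (159 - 19/2)² = (299/2)² = 89401/4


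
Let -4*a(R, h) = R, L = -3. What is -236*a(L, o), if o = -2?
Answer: -177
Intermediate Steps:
a(R, h) = -R/4
-236*a(L, o) = -(-59)*(-3) = -236*¾ = -177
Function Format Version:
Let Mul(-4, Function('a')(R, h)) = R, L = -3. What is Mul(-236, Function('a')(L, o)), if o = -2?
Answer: -177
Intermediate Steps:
Function('a')(R, h) = Mul(Rational(-1, 4), R)
Mul(-236, Function('a')(L, o)) = Mul(-236, Mul(Rational(-1, 4), -3)) = Mul(-236, Rational(3, 4)) = -177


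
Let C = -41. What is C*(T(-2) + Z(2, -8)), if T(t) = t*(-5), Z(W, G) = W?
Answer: -492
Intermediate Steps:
T(t) = -5*t
C*(T(-2) + Z(2, -8)) = -41*(-5*(-2) + 2) = -41*(10 + 2) = -41*12 = -492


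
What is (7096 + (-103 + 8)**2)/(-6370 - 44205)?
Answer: -2303/7225 ≈ -0.31875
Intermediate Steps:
(7096 + (-103 + 8)**2)/(-6370 - 44205) = (7096 + (-95)**2)/(-50575) = (7096 + 9025)*(-1/50575) = 16121*(-1/50575) = -2303/7225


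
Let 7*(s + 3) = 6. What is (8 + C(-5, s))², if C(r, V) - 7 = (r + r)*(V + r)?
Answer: 366025/49 ≈ 7469.9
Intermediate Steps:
s = -15/7 (s = -3 + (⅐)*6 = -3 + 6/7 = -15/7 ≈ -2.1429)
C(r, V) = 7 + 2*r*(V + r) (C(r, V) = 7 + (r + r)*(V + r) = 7 + (2*r)*(V + r) = 7 + 2*r*(V + r))
(8 + C(-5, s))² = (8 + (7 + 2*(-5)² + 2*(-15/7)*(-5)))² = (8 + (7 + 2*25 + 150/7))² = (8 + (7 + 50 + 150/7))² = (8 + 549/7)² = (605/7)² = 366025/49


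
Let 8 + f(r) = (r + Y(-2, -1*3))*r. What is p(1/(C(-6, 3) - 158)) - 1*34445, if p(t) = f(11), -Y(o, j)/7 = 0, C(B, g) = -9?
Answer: -34332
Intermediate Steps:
Y(o, j) = 0 (Y(o, j) = -7*0 = 0)
f(r) = -8 + r² (f(r) = -8 + (r + 0)*r = -8 + r*r = -8 + r²)
p(t) = 113 (p(t) = -8 + 11² = -8 + 121 = 113)
p(1/(C(-6, 3) - 158)) - 1*34445 = 113 - 1*34445 = 113 - 34445 = -34332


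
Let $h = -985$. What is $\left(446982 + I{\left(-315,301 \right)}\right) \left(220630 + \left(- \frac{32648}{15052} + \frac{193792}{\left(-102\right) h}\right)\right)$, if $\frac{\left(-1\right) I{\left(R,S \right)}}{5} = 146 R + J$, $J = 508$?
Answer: $\frac{530690431660974592}{3566685} \approx 1.4879 \cdot 10^{11}$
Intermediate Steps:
$I{\left(R,S \right)} = -2540 - 730 R$ ($I{\left(R,S \right)} = - 5 \left(146 R + 508\right) = - 5 \left(508 + 146 R\right) = -2540 - 730 R$)
$\left(446982 + I{\left(-315,301 \right)}\right) \left(220630 + \left(- \frac{32648}{15052} + \frac{193792}{\left(-102\right) h}\right)\right) = \left(446982 - -227410\right) \left(220630 + \left(- \frac{32648}{15052} + \frac{193792}{\left(-102\right) \left(-985\right)}\right)\right) = \left(446982 + \left(-2540 + 229950\right)\right) \left(220630 + \left(\left(-32648\right) \frac{1}{15052} + \frac{193792}{100470}\right)\right) = \left(446982 + 227410\right) \left(220630 + \left(- \frac{154}{71} + 193792 \cdot \frac{1}{100470}\right)\right) = 674392 \left(220630 + \left(- \frac{154}{71} + \frac{96896}{50235}\right)\right) = 674392 \left(220630 - \frac{856574}{3566685}\right) = 674392 \cdot \frac{786916854976}{3566685} = \frac{530690431660974592}{3566685}$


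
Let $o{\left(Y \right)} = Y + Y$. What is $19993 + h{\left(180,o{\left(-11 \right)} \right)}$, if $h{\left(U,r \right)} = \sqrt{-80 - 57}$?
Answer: $19993 + i \sqrt{137} \approx 19993.0 + 11.705 i$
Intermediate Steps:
$o{\left(Y \right)} = 2 Y$
$h{\left(U,r \right)} = i \sqrt{137}$ ($h{\left(U,r \right)} = \sqrt{-137} = i \sqrt{137}$)
$19993 + h{\left(180,o{\left(-11 \right)} \right)} = 19993 + i \sqrt{137}$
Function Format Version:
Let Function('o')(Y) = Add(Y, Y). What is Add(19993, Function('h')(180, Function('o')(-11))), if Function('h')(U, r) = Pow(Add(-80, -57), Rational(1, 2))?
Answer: Add(19993, Mul(I, Pow(137, Rational(1, 2)))) ≈ Add(19993., Mul(11.705, I))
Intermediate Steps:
Function('o')(Y) = Mul(2, Y)
Function('h')(U, r) = Mul(I, Pow(137, Rational(1, 2))) (Function('h')(U, r) = Pow(-137, Rational(1, 2)) = Mul(I, Pow(137, Rational(1, 2))))
Add(19993, Function('h')(180, Function('o')(-11))) = Add(19993, Mul(I, Pow(137, Rational(1, 2))))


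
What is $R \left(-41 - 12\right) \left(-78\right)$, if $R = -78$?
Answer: $-322452$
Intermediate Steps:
$R \left(-41 - 12\right) \left(-78\right) = - 78 \left(-41 - 12\right) \left(-78\right) = \left(-78\right) \left(-53\right) \left(-78\right) = 4134 \left(-78\right) = -322452$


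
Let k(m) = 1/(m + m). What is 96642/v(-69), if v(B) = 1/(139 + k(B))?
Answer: 308948367/23 ≈ 1.3433e+7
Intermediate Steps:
k(m) = 1/(2*m)
v(B) = 1/(139 + 1/(2*B))
96642/v(-69) = 96642/((2*(-69)/(1 + 278*(-69)))) = 96642/((2*(-69)/(1 - 19182))) = 96642/((2*(-69)/(-19181))) = 96642/((2*(-69)*(-1/19181))) = 96642/(138/19181) = 96642*(19181/138) = 308948367/23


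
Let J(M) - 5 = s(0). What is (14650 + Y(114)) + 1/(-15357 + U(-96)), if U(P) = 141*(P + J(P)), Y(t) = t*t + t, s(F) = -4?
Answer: 798155519/28752 ≈ 27760.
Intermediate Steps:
Y(t) = t + t² (Y(t) = t² + t = t + t²)
J(M) = 1 (J(M) = 5 - 4 = 1)
U(P) = 141 + 141*P (U(P) = 141*(P + 1) = 141*(1 + P) = 141 + 141*P)
(14650 + Y(114)) + 1/(-15357 + U(-96)) = (14650 + 114*(1 + 114)) + 1/(-15357 + (141 + 141*(-96))) = (14650 + 114*115) + 1/(-15357 + (141 - 13536)) = (14650 + 13110) + 1/(-15357 - 13395) = 27760 + 1/(-28752) = 27760 - 1/28752 = 798155519/28752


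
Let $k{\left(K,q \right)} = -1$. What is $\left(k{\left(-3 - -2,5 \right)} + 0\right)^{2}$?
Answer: $1$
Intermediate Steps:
$\left(k{\left(-3 - -2,5 \right)} + 0\right)^{2} = \left(-1 + 0\right)^{2} = \left(-1\right)^{2} = 1$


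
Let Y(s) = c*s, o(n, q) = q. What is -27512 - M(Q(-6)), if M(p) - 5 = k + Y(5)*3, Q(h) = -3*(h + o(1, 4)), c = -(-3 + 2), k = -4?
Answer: -27528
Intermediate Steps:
c = 1 (c = -1*(-1) = 1)
Y(s) = s (Y(s) = 1*s = s)
Q(h) = -12 - 3*h (Q(h) = -3*(h + 4) = -3*(4 + h) = -12 - 3*h)
M(p) = 16 (M(p) = 5 + (-4 + 5*3) = 5 + (-4 + 15) = 5 + 11 = 16)
-27512 - M(Q(-6)) = -27512 - 1*16 = -27512 - 16 = -27528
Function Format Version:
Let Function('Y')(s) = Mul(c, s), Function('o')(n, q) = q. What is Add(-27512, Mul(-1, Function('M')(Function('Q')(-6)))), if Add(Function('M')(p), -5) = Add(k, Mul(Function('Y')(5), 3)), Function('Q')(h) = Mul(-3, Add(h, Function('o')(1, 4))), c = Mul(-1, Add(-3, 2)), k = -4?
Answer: -27528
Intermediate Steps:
c = 1 (c = Mul(-1, -1) = 1)
Function('Y')(s) = s (Function('Y')(s) = Mul(1, s) = s)
Function('Q')(h) = Add(-12, Mul(-3, h)) (Function('Q')(h) = Mul(-3, Add(h, 4)) = Mul(-3, Add(4, h)) = Add(-12, Mul(-3, h)))
Function('M')(p) = 16 (Function('M')(p) = Add(5, Add(-4, Mul(5, 3))) = Add(5, Add(-4, 15)) = Add(5, 11) = 16)
Add(-27512, Mul(-1, Function('M')(Function('Q')(-6)))) = Add(-27512, Mul(-1, 16)) = Add(-27512, -16) = -27528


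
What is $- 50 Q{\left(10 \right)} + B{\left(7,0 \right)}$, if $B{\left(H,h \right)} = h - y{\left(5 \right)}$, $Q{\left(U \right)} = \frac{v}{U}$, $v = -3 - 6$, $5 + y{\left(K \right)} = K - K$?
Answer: $50$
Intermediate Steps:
$y{\left(K \right)} = -5$ ($y{\left(K \right)} = -5 + \left(K - K\right) = -5 + 0 = -5$)
$v = -9$ ($v = -3 - 6 = -9$)
$Q{\left(U \right)} = - \frac{9}{U}$
$B{\left(H,h \right)} = 5 + h$ ($B{\left(H,h \right)} = h - -5 = h + 5 = 5 + h$)
$- 50 Q{\left(10 \right)} + B{\left(7,0 \right)} = - 50 \left(- \frac{9}{10}\right) + \left(5 + 0\right) = - 50 \left(\left(-9\right) \frac{1}{10}\right) + 5 = \left(-50\right) \left(- \frac{9}{10}\right) + 5 = 45 + 5 = 50$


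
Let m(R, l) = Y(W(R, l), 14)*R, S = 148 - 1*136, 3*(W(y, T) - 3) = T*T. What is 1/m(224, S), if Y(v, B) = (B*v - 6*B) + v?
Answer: 1/152544 ≈ 6.5555e-6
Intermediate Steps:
W(y, T) = 3 + T**2/3 (W(y, T) = 3 + (T*T)/3 = 3 + T**2/3)
S = 12 (S = 148 - 136 = 12)
Y(v, B) = v - 6*B + B*v (Y(v, B) = (-6*B + B*v) + v = v - 6*B + B*v)
m(R, l) = R*(-39 + 5*l**2) (m(R, l) = ((3 + l**2/3) - 6*14 + 14*(3 + l**2/3))*R = ((3 + l**2/3) - 84 + (42 + 14*l**2/3))*R = (-39 + 5*l**2)*R = R*(-39 + 5*l**2))
1/m(224, S) = 1/(224*(-39 + 5*12**2)) = 1/(224*(-39 + 5*144)) = 1/(224*(-39 + 720)) = 1/(224*681) = 1/152544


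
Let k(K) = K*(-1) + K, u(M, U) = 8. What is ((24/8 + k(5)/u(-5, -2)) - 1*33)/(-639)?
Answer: 10/213 ≈ 0.046948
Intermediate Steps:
k(K) = 0 (k(K) = -K + K = 0)
((24/8 + k(5)/u(-5, -2)) - 1*33)/(-639) = ((24/8 + 0/8) - 1*33)/(-639) = -((24*(⅛) + 0*(⅛)) - 33)/639 = -((3 + 0) - 33)/639 = -(3 - 33)/639 = -1/639*(-30) = 10/213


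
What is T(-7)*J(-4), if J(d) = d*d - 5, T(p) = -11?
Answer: -121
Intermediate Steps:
J(d) = -5 + d² (J(d) = d² - 5 = -5 + d²)
T(-7)*J(-4) = -11*(-5 + (-4)²) = -11*(-5 + 16) = -11*11 = -121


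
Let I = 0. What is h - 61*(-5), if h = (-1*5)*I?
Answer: 305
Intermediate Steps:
h = 0 (h = -1*5*0 = -5*0 = 0)
h - 61*(-5) = 0 - 61*(-5) = 0 + 305 = 305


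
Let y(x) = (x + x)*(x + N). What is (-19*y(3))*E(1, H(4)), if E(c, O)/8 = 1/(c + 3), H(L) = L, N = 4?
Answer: -1596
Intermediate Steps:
y(x) = 2*x*(4 + x) (y(x) = (x + x)*(x + 4) = (2*x)*(4 + x) = 2*x*(4 + x))
E(c, O) = 8/(3 + c) (E(c, O) = 8/(c + 3) = 8/(3 + c))
(-19*y(3))*E(1, H(4)) = (-38*3*(4 + 3))*(8/(3 + 1)) = (-38*3*7)*(8/4) = (-19*42)*(8*(¼)) = -798*2 = -1596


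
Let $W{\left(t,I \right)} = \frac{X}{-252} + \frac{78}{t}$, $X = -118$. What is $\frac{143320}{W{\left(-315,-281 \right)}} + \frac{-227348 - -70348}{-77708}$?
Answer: $\frac{1754100368950}{2700353} \approx 6.4958 \cdot 10^{5}$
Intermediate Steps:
$W{\left(t,I \right)} = \frac{59}{126} + \frac{78}{t}$ ($W{\left(t,I \right)} = - \frac{118}{-252} + \frac{78}{t} = \left(-118\right) \left(- \frac{1}{252}\right) + \frac{78}{t} = \frac{59}{126} + \frac{78}{t}$)
$\frac{143320}{W{\left(-315,-281 \right)}} + \frac{-227348 - -70348}{-77708} = \frac{143320}{\frac{59}{126} + \frac{78}{-315}} + \frac{-227348 - -70348}{-77708} = \frac{143320}{\frac{59}{126} + 78 \left(- \frac{1}{315}\right)} + \left(-227348 + 70348\right) \left(- \frac{1}{77708}\right) = \frac{143320}{\frac{59}{126} - \frac{26}{105}} - - \frac{39250}{19427} = \frac{143320}{\frac{139}{630}} + \frac{39250}{19427} = 143320 \cdot \frac{630}{139} + \frac{39250}{19427} = \frac{90291600}{139} + \frac{39250}{19427} = \frac{1754100368950}{2700353}$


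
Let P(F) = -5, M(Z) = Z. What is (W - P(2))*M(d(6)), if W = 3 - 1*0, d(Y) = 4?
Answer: 32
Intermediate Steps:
W = 3 (W = 3 + 0 = 3)
(W - P(2))*M(d(6)) = (3 - 1*(-5))*4 = (3 + 5)*4 = 8*4 = 32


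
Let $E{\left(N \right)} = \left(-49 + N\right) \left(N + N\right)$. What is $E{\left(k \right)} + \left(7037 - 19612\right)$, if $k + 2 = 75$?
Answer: $-9071$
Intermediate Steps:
$k = 73$ ($k = -2 + 75 = 73$)
$E{\left(N \right)} = 2 N \left(-49 + N\right)$ ($E{\left(N \right)} = \left(-49 + N\right) 2 N = 2 N \left(-49 + N\right)$)
$E{\left(k \right)} + \left(7037 - 19612\right) = 2 \cdot 73 \left(-49 + 73\right) + \left(7037 - 19612\right) = 2 \cdot 73 \cdot 24 + \left(7037 - 19612\right) = 3504 - 12575 = -9071$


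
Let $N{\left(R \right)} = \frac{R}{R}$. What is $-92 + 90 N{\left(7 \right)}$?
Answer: $-2$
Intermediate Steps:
$N{\left(R \right)} = 1$
$-92 + 90 N{\left(7 \right)} = -92 + 90 \cdot 1 = -92 + 90 = -2$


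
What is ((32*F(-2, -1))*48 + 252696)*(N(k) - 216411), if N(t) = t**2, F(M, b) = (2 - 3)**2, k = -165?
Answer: -48097135152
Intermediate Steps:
F(M, b) = 1 (F(M, b) = (-1)**2 = 1)
((32*F(-2, -1))*48 + 252696)*(N(k) - 216411) = ((32*1)*48 + 252696)*((-165)**2 - 216411) = (32*48 + 252696)*(27225 - 216411) = (1536 + 252696)*(-189186) = 254232*(-189186) = -48097135152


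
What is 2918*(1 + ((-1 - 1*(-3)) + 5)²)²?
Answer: 7295000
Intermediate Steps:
2918*(1 + ((-1 - 1*(-3)) + 5)²)² = 2918*(1 + ((-1 + 3) + 5)²)² = 2918*(1 + (2 + 5)²)² = 2918*(1 + 7²)² = 2918*(1 + 49)² = 2918*50² = 2918*2500 = 7295000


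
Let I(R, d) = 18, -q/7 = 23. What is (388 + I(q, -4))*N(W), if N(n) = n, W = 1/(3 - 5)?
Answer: -203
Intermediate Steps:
q = -161 (q = -7*23 = -161)
W = -1/2 (W = 1/(-2) = -1/2 ≈ -0.50000)
(388 + I(q, -4))*N(W) = (388 + 18)*(-1/2) = 406*(-1/2) = -203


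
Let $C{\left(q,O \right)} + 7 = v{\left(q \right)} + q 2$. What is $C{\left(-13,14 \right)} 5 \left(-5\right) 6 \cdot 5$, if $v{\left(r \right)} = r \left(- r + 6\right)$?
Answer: $210000$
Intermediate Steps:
$v{\left(r \right)} = r \left(6 - r\right)$
$C{\left(q,O \right)} = -7 + 2 q + q \left(6 - q\right)$ ($C{\left(q,O \right)} = -7 + \left(q \left(6 - q\right) + q 2\right) = -7 + \left(q \left(6 - q\right) + 2 q\right) = -7 + \left(2 q + q \left(6 - q\right)\right) = -7 + 2 q + q \left(6 - q\right)$)
$C{\left(-13,14 \right)} 5 \left(-5\right) 6 \cdot 5 = \left(-7 - \left(-13\right)^{2} + 8 \left(-13\right)\right) 5 \left(-5\right) 6 \cdot 5 = \left(-7 - 169 - 104\right) \left(-25\right) 6 \cdot 5 = \left(-7 - 169 - 104\right) \left(\left(-150\right) 5\right) = \left(-280\right) \left(-750\right) = 210000$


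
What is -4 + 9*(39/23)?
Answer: 259/23 ≈ 11.261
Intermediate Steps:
-4 + 9*(39/23) = -4 + 351/23 = 259/23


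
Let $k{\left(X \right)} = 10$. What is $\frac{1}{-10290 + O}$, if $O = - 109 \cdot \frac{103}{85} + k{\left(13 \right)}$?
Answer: $- \frac{85}{885027} \approx -9.6042 \cdot 10^{-5}$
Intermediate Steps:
$O = - \frac{10377}{85}$ ($O = - 109 \cdot \frac{103}{85} + 10 = - 109 \cdot 103 \cdot \frac{1}{85} + 10 = \left(-109\right) \frac{103}{85} + 10 = - \frac{11227}{85} + 10 = - \frac{10377}{85} \approx -122.08$)
$\frac{1}{-10290 + O} = \frac{1}{-10290 - \frac{10377}{85}} = \frac{1}{- \frac{885027}{85}} = - \frac{85}{885027}$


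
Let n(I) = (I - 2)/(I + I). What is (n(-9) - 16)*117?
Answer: -3601/2 ≈ -1800.5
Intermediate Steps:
n(I) = (-2 + I)/(2*I) (n(I) = (-2 + I)/((2*I)) = (-2 + I)*(1/(2*I)) = (-2 + I)/(2*I))
(n(-9) - 16)*117 = ((1/2)*(-2 - 9)/(-9) - 16)*117 = ((1/2)*(-1/9)*(-11) - 16)*117 = (11/18 - 16)*117 = -277/18*117 = -3601/2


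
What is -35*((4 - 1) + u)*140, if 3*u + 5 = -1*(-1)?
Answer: -24500/3 ≈ -8166.7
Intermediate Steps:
u = -4/3 (u = -5/3 + (-1*(-1))/3 = -5/3 + (1/3)*1 = -5/3 + 1/3 = -4/3 ≈ -1.3333)
-35*((4 - 1) + u)*140 = -35*((4 - 1) - 4/3)*140 = -35*(3 - 4/3)*140 = -35*5/3*140 = -175/3*140 = -24500/3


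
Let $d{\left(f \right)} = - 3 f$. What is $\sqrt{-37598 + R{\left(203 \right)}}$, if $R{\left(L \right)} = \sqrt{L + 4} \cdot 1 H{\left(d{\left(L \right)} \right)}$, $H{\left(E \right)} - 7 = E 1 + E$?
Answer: $\sqrt{-37598 - 3633 \sqrt{23}} \approx 234.57 i$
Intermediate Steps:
$H{\left(E \right)} = 7 + 2 E$ ($H{\left(E \right)} = 7 + \left(E 1 + E\right) = 7 + \left(E + E\right) = 7 + 2 E$)
$R{\left(L \right)} = \sqrt{4 + L} \left(7 - 6 L\right)$ ($R{\left(L \right)} = \sqrt{L + 4} \cdot 1 \left(7 + 2 \left(- 3 L\right)\right) = \sqrt{4 + L} 1 \left(7 - 6 L\right) = \sqrt{4 + L} \left(7 - 6 L\right)$)
$\sqrt{-37598 + R{\left(203 \right)}} = \sqrt{-37598 + \sqrt{4 + 203} \left(7 - 1218\right)} = \sqrt{-37598 + \sqrt{207} \left(7 - 1218\right)} = \sqrt{-37598 + 3 \sqrt{23} \left(-1211\right)} = \sqrt{-37598 - 3633 \sqrt{23}}$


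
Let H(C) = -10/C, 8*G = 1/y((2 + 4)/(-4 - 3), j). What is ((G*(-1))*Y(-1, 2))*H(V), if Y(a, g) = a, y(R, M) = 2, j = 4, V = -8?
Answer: 5/64 ≈ 0.078125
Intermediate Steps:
G = 1/16 (G = (⅛)/2 = (⅛)*(½) = 1/16 ≈ 0.062500)
((G*(-1))*Y(-1, 2))*H(V) = (((1/16)*(-1))*(-1))*(-10/(-8)) = (-1/16*(-1))*(-10*(-⅛)) = (1/16)*(5/4) = 5/64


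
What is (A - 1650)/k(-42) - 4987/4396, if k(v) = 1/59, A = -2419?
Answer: -1055357103/4396 ≈ -2.4007e+5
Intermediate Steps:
k(v) = 1/59
(A - 1650)/k(-42) - 4987/4396 = (-2419 - 1650)/(1/59) - 4987/4396 = -4069*59 - 4987*1/4396 = -240071 - 4987/4396 = -1055357103/4396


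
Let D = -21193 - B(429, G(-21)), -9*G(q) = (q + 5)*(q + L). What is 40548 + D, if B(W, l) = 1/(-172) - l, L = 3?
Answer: 3323557/172 ≈ 19323.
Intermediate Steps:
G(q) = -(3 + q)*(5 + q)/9 (G(q) = -(q + 5)*(q + 3)/9 = -(5 + q)*(3 + q)/9 = -(3 + q)*(5 + q)/9)
B(W, l) = -1/172 - l
D = -3650699/172 (D = -21193 - (-1/172 - (-5/3 - 8/9*(-21) - ⅑*(-21)²)) = -21193 - (-1/172 - (-5/3 + 56/3 - ⅑*441)) = -21193 - (-1/172 - (-5/3 + 56/3 - 49)) = -21193 - (-1/172 - 1*(-32)) = -21193 - (-1/172 + 32) = -21193 - 1*5503/172 = -21193 - 5503/172 = -3650699/172 ≈ -21225.)
40548 + D = 40548 - 3650699/172 = 3323557/172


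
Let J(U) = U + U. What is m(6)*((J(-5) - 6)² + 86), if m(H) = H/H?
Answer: 342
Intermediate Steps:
J(U) = 2*U
m(H) = 1
m(6)*((J(-5) - 6)² + 86) = 1*((2*(-5) - 6)² + 86) = 1*((-10 - 6)² + 86) = 1*((-16)² + 86) = 1*(256 + 86) = 1*342 = 342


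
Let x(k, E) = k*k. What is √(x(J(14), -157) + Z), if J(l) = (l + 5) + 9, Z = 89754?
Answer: √90538 ≈ 300.90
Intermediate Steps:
J(l) = 14 + l (J(l) = (5 + l) + 9 = 14 + l)
x(k, E) = k²
√(x(J(14), -157) + Z) = √((14 + 14)² + 89754) = √(28² + 89754) = √(784 + 89754) = √90538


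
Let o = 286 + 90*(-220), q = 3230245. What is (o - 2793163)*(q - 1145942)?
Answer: -5862471109131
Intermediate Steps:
o = -19514 (o = 286 - 19800 = -19514)
(o - 2793163)*(q - 1145942) = (-19514 - 2793163)*(3230245 - 1145942) = -2812677*2084303 = -5862471109131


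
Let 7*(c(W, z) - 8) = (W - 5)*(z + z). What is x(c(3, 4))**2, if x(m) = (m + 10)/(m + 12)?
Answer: 3025/3844 ≈ 0.78694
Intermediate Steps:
c(W, z) = 8 + 2*z*(-5 + W)/7 (c(W, z) = 8 + ((W - 5)*(z + z))/7 = 8 + ((-5 + W)*(2*z))/7 = 8 + (2*z*(-5 + W))/7 = 8 + 2*z*(-5 + W)/7)
x(m) = (10 + m)/(12 + m)
x(c(3, 4))**2 = ((10 + (8 - 10/7*4 + (2/7)*3*4))/(12 + (8 - 10/7*4 + (2/7)*3*4)))**2 = ((10 + (8 - 40/7 + 24/7))/(12 + (8 - 40/7 + 24/7)))**2 = ((10 + 40/7)/(12 + 40/7))**2 = ((110/7)/(124/7))**2 = ((7/124)*(110/7))**2 = (55/62)**2 = 3025/3844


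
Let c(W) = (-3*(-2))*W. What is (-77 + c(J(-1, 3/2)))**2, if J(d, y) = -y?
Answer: 7396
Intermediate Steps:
c(W) = 6*W
(-77 + c(J(-1, 3/2)))**2 = (-77 + 6*(-3/2))**2 = (-77 - 9)**2 = (-86)**2 = 7396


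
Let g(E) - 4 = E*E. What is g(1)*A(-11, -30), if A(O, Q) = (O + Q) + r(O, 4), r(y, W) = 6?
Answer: -175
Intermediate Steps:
A(O, Q) = 6 + O + Q (A(O, Q) = (O + Q) + 6 = 6 + O + Q)
g(E) = 4 + E² (g(E) = 4 + E*E = 4 + E²)
g(1)*A(-11, -30) = (4 + 1²)*(6 - 11 - 30) = (4 + 1)*(-35) = 5*(-35) = -175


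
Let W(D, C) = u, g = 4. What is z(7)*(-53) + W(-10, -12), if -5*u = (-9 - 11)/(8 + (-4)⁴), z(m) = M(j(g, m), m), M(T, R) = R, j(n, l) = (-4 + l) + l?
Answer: -24485/66 ≈ -370.98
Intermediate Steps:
j(n, l) = -4 + 2*l
z(m) = m
u = 1/66 (u = -(-9 - 11)/(5*(8 + (-4)⁴)) = -(-4)/(8 + 256) = -(-4)/264 = -⅕*(-5/66) = 1/66 ≈ 0.015152)
W(D, C) = 1/66
z(7)*(-53) + W(-10, -12) = 7*(-53) + 1/66 = -371 + 1/66 = -24485/66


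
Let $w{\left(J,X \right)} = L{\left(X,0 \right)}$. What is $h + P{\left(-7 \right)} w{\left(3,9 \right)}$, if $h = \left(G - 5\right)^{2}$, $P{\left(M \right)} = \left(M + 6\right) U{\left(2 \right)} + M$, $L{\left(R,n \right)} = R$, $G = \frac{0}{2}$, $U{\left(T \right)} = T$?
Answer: $-56$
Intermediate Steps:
$G = 0$ ($G = 0 \cdot \frac{1}{2} = 0$)
$w{\left(J,X \right)} = X$
$P{\left(M \right)} = 12 + 3 M$ ($P{\left(M \right)} = \left(M + 6\right) 2 + M = \left(6 + M\right) 2 + M = \left(12 + 2 M\right) + M = 12 + 3 M$)
$h = 25$ ($h = \left(0 - 5\right)^{2} = \left(-5\right)^{2} = 25$)
$h + P{\left(-7 \right)} w{\left(3,9 \right)} = 25 + \left(12 + 3 \left(-7\right)\right) 9 = 25 + \left(12 - 21\right) 9 = 25 - 81 = -56$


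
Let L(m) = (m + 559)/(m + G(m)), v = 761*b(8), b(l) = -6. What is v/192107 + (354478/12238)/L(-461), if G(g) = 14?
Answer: -15222575156823/115199267834 ≈ -132.14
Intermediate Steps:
v = -4566 (v = 761*(-6) = -4566)
L(m) = (559 + m)/(14 + m) (L(m) = (m + 559)/(m + 14) = (559 + m)/(14 + m))
v/192107 + (354478/12238)/L(-461) = -4566/192107 + (354478/12238)/(((559 - 461)/(14 - 461))) = -4566*1/192107 + (354478*(1/12238))/((98/(-447))) = -4566/192107 + 177239/(6119*((-1/447*98))) = -4566/192107 + 177239/(6119*(-98/447)) = -4566/192107 + (177239/6119)*(-447/98) = -4566/192107 - 79225833/599662 = -15222575156823/115199267834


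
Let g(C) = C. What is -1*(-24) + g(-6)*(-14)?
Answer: 108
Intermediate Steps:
-1*(-24) + g(-6)*(-14) = -1*(-24) - 6*(-14) = 24 + 84 = 108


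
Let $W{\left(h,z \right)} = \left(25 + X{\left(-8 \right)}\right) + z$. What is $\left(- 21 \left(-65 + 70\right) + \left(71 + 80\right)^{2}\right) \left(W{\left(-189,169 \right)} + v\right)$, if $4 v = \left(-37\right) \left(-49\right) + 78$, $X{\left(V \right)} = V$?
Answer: $14950990$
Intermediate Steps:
$v = \frac{1891}{4}$ ($v = \frac{\left(-37\right) \left(-49\right) + 78}{4} = \frac{1813 + 78}{4} = \frac{1}{4} \cdot 1891 = \frac{1891}{4} \approx 472.75$)
$W{\left(h,z \right)} = 17 + z$ ($W{\left(h,z \right)} = \left(25 - 8\right) + z = 17 + z$)
$\left(- 21 \left(-65 + 70\right) + \left(71 + 80\right)^{2}\right) \left(W{\left(-189,169 \right)} + v\right) = \left(- 21 \left(-65 + 70\right) + \left(71 + 80\right)^{2}\right) \left(\left(17 + 169\right) + \frac{1891}{4}\right) = \left(\left(-21\right) 5 + 151^{2}\right) \left(186 + \frac{1891}{4}\right) = \left(-105 + 22801\right) \frac{2635}{4} = 22696 \cdot \frac{2635}{4} = 14950990$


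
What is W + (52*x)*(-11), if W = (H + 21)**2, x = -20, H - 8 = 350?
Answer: 155081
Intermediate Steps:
H = 358 (H = 8 + 350 = 358)
W = 143641 (W = (358 + 21)**2 = 379**2 = 143641)
W + (52*x)*(-11) = 143641 + (52*(-20))*(-11) = 143641 - 1040*(-11) = 143641 + 11440 = 155081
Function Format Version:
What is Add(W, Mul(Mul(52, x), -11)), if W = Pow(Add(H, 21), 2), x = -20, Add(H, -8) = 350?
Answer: 155081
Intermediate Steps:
H = 358 (H = Add(8, 350) = 358)
W = 143641 (W = Pow(Add(358, 21), 2) = Pow(379, 2) = 143641)
Add(W, Mul(Mul(52, x), -11)) = Add(143641, Mul(Mul(52, -20), -11)) = Add(143641, Mul(-1040, -11)) = Add(143641, 11440) = 155081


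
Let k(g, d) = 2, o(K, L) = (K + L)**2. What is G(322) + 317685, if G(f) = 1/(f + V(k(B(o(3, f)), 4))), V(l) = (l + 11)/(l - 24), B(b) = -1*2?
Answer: 2246350657/7071 ≈ 3.1769e+5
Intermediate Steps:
B(b) = -2
V(l) = (11 + l)/(-24 + l)
G(f) = 1/(-13/22 + f) (G(f) = 1/(f + (11 + 2)/(-24 + 2)) = 1/(f + 13/(-22)) = 1/(f - 1/22*13) = 1/(f - 13/22) = 1/(-13/22 + f))
G(322) + 317685 = 22/(-13 + 22*322) + 317685 = 22/(-13 + 7084) + 317685 = 22/7071 + 317685 = 2246350657/7071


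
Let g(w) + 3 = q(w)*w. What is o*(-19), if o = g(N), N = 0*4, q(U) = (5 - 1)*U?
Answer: 57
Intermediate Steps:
q(U) = 4*U
N = 0
g(w) = -3 + 4*w² (g(w) = -3 + (4*w)*w = -3 + 4*w²)
o = -3 (o = -3 + 4*0² = -3 + 4*0 = -3 + 0 = -3)
o*(-19) = -3*(-19) = 57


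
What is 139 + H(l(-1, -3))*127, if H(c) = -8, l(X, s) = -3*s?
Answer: -877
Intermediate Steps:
139 + H(l(-1, -3))*127 = 139 - 8*127 = 139 - 1016 = -877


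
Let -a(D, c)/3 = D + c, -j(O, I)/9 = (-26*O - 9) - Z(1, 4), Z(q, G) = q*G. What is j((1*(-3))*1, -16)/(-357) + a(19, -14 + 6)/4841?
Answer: 940068/576079 ≈ 1.6318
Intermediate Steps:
Z(q, G) = G*q
j(O, I) = 117 + 234*O (j(O, I) = -9*((-26*O - 9) - 4) = -9*((-9 - 26*O) - 1*4) = -9*((-9 - 26*O) - 4) = -9*(-13 - 26*O) = 117 + 234*O)
a(D, c) = -3*D - 3*c (a(D, c) = -3*(D + c) = -3*D - 3*c)
j((1*(-3))*1, -16)/(-357) + a(19, -14 + 6)/4841 = (117 + 234*((1*(-3))*1))/(-357) + (-3*19 - 3*(-14 + 6))/4841 = (117 + 234*(-3*1))*(-1/357) + (-57 - 3*(-8))*(1/4841) = (117 + 234*(-3))*(-1/357) + (-57 + 24)*(1/4841) = (117 - 702)*(-1/357) - 33*1/4841 = -585*(-1/357) - 33/4841 = 195/119 - 33/4841 = 940068/576079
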